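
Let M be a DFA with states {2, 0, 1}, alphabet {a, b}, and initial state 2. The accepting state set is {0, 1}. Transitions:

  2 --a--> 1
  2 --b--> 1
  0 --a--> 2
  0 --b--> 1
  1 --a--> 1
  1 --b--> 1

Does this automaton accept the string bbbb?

Trace: 2 -b-> 1 -b-> 1 -b-> 1 -b-> 1
End state 1 is accepting.

Yes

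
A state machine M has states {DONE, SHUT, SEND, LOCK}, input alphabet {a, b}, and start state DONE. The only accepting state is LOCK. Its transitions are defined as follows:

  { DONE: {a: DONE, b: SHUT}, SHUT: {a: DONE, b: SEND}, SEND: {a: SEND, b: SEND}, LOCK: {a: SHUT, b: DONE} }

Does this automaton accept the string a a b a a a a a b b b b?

start at DONE
read 'a': DONE → DONE
read 'a': DONE → DONE
read 'b': DONE → SHUT
read 'a': SHUT → DONE
read 'a': DONE → DONE
read 'a': DONE → DONE
read 'a': DONE → DONE
read 'a': DONE → DONE
read 'b': DONE → SHUT
read 'b': SHUT → SEND
read 'b': SEND → SEND
read 'b': SEND → SEND
End state SEND is not accepting.

No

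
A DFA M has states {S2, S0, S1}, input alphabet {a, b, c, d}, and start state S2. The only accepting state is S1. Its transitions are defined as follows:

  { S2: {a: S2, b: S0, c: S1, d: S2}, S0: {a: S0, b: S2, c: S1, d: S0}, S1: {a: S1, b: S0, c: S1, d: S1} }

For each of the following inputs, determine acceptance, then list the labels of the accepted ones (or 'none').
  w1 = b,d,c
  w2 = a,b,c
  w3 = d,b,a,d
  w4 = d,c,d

w1, w2, w4

w1: Trace: S2 -b-> S0 -d-> S0 -c-> S1  → end S1, accepted
w2: Trace: S2 -a-> S2 -b-> S0 -c-> S1  → end S1, accepted
w3: Trace: S2 -d-> S2 -b-> S0 -a-> S0 -d-> S0  → end S0, rejected
w4: Trace: S2 -d-> S2 -c-> S1 -d-> S1  → end S1, accepted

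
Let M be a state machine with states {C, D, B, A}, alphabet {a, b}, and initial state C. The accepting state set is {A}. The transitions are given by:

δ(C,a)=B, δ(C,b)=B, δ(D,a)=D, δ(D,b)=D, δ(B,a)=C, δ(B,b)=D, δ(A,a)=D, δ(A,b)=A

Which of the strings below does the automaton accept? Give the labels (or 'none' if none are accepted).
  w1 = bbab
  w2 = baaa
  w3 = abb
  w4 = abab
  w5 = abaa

w1: C → B → D → D → D  → end D, rejected
w2: C → B → C → B → C  → end C, rejected
w3: C → B → D → D  → end D, rejected
w4: C → B → D → D → D  → end D, rejected
w5: C → B → D → D → D  → end D, rejected

none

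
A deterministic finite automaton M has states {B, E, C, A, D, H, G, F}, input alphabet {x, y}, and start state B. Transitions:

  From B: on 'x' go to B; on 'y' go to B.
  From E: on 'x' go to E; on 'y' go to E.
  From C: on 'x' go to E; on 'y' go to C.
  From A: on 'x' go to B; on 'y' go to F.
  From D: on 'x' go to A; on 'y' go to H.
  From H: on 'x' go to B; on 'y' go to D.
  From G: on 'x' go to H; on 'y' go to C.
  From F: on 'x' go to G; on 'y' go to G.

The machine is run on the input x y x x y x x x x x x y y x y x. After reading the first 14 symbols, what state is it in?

Trace: B -x-> B -y-> B -x-> B -x-> B -y-> B -x-> B -x-> B -x-> B -x-> B -x-> B -x-> B -y-> B -y-> B -x-> B
After 14 symbols: B.

B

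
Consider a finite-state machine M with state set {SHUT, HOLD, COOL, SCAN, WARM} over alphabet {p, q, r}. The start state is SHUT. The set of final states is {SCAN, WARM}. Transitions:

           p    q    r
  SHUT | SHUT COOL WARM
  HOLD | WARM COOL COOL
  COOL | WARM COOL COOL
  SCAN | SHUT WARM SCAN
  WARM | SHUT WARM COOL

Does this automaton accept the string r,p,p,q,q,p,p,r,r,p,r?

Trace: SHUT -r-> WARM -p-> SHUT -p-> SHUT -q-> COOL -q-> COOL -p-> WARM -p-> SHUT -r-> WARM -r-> COOL -p-> WARM -r-> COOL
End state COOL is not accepting.

No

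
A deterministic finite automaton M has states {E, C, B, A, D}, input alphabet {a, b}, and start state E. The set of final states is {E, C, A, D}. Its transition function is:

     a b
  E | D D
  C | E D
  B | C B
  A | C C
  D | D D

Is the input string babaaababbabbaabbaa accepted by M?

start at E
read 'b': E → D
read 'a': D → D
read 'b': D → D
read 'a': D → D
read 'a': D → D
read 'a': D → D
read 'b': D → D
read 'a': D → D
read 'b': D → D
read 'b': D → D
read 'a': D → D
read 'b': D → D
read 'b': D → D
read 'a': D → D
read 'a': D → D
read 'b': D → D
read 'b': D → D
read 'a': D → D
read 'a': D → D
End state D is accepting.

Yes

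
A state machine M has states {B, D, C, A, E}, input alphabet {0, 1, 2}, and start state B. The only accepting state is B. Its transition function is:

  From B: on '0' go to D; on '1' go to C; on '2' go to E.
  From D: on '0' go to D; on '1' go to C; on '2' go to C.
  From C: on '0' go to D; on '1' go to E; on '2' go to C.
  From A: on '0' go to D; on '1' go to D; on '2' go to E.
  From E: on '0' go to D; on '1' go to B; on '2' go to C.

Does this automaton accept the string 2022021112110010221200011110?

No

B → E → D → C → C → D → C → E → B → C → C → E → B → D → D → C → D → C → C → E → C → D → D → D → C → E → B → C → D
End state D is not accepting.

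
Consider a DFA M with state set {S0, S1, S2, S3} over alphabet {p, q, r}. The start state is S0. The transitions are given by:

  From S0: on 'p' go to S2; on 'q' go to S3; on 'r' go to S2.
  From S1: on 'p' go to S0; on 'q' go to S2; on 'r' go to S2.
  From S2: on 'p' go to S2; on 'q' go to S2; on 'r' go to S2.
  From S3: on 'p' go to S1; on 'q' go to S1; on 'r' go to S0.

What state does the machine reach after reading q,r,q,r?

Trace: S0 -q-> S3 -r-> S0 -q-> S3 -r-> S0

S0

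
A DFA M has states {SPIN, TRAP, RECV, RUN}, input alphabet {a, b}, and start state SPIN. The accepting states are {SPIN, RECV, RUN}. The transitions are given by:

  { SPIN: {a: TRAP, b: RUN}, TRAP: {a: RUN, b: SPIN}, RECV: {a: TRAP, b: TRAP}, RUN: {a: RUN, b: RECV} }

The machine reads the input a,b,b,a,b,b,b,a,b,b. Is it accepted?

Yes

SPIN → TRAP → SPIN → RUN → RUN → RECV → TRAP → SPIN → TRAP → SPIN → RUN
End state RUN is accepting.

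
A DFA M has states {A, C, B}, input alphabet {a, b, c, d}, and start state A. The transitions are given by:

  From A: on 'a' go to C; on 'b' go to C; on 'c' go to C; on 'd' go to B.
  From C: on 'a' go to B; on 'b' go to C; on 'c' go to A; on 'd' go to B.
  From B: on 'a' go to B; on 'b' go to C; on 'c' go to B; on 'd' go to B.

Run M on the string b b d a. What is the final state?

B

A → C → C → B → B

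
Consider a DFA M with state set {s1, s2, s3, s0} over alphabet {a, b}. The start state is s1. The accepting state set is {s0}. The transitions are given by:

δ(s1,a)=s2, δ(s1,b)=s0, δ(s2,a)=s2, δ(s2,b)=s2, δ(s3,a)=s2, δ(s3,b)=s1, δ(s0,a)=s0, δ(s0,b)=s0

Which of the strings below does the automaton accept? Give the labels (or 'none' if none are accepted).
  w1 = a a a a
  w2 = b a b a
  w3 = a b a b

w2

w1:
  start at s1
  read 'a': s1 → s2
  read 'a': s2 → s2
  read 'a': s2 → s2
  read 'a': s2 → s2
  end s2, rejected
w2:
  start at s1
  read 'b': s1 → s0
  read 'a': s0 → s0
  read 'b': s0 → s0
  read 'a': s0 → s0
  end s0, accepted
w3:
  start at s1
  read 'a': s1 → s2
  read 'b': s2 → s2
  read 'a': s2 → s2
  read 'b': s2 → s2
  end s2, rejected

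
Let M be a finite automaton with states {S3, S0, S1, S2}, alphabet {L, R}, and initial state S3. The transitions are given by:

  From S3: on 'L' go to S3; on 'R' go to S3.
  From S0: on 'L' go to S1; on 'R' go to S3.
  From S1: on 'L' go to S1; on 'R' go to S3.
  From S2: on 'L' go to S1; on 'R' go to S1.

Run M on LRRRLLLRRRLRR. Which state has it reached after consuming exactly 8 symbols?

S3 → S3 → S3 → S3 → S3 → S3 → S3 → S3 → S3
After 8 symbols: S3.

S3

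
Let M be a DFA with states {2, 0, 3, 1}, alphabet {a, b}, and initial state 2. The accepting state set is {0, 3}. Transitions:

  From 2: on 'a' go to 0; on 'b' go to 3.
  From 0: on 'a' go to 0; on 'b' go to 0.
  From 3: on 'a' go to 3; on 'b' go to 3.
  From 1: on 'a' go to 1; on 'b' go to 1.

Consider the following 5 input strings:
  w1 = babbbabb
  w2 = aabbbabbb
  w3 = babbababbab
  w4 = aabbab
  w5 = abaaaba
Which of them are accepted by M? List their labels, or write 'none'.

w1, w2, w3, w4, w5

w1: 2 → 3 → 3 → 3 → 3 → 3 → 3 → 3 → 3  → end 3, accepted
w2: 2 → 0 → 0 → 0 → 0 → 0 → 0 → 0 → 0 → 0  → end 0, accepted
w3: 2 → 3 → 3 → 3 → 3 → 3 → 3 → 3 → 3 → 3 → 3 → 3  → end 3, accepted
w4: 2 → 0 → 0 → 0 → 0 → 0 → 0  → end 0, accepted
w5: 2 → 0 → 0 → 0 → 0 → 0 → 0 → 0  → end 0, accepted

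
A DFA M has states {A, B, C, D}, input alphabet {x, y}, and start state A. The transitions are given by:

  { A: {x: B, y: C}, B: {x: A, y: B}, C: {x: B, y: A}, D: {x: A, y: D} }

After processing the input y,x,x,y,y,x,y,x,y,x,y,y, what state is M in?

start at A
read 'y': A → C
read 'x': C → B
read 'x': B → A
read 'y': A → C
read 'y': C → A
read 'x': A → B
read 'y': B → B
read 'x': B → A
read 'y': A → C
read 'x': C → B
read 'y': B → B
read 'y': B → B

B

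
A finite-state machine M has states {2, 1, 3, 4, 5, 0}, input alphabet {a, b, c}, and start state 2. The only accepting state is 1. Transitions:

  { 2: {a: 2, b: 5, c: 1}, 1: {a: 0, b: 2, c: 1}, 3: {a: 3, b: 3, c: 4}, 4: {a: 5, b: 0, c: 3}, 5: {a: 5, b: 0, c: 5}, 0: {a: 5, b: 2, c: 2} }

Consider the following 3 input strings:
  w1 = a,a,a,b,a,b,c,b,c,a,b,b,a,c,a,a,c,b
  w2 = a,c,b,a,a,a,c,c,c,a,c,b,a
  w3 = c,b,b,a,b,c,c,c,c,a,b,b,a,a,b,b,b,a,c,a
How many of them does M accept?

w1: Trace: 2 -a-> 2 -a-> 2 -a-> 2 -b-> 5 -a-> 5 -b-> 0 -c-> 2 -b-> 5 -c-> 5 -a-> 5 -b-> 0 -b-> 2 -a-> 2 -c-> 1 -a-> 0 -a-> 5 -c-> 5 -b-> 0  → end 0, rejected
w2: Trace: 2 -a-> 2 -c-> 1 -b-> 2 -a-> 2 -a-> 2 -a-> 2 -c-> 1 -c-> 1 -c-> 1 -a-> 0 -c-> 2 -b-> 5 -a-> 5  → end 5, rejected
w3: Trace: 2 -c-> 1 -b-> 2 -b-> 5 -a-> 5 -b-> 0 -c-> 2 -c-> 1 -c-> 1 -c-> 1 -a-> 0 -b-> 2 -b-> 5 -a-> 5 -a-> 5 -b-> 0 -b-> 2 -b-> 5 -a-> 5 -c-> 5 -a-> 5  → end 5, rejected

0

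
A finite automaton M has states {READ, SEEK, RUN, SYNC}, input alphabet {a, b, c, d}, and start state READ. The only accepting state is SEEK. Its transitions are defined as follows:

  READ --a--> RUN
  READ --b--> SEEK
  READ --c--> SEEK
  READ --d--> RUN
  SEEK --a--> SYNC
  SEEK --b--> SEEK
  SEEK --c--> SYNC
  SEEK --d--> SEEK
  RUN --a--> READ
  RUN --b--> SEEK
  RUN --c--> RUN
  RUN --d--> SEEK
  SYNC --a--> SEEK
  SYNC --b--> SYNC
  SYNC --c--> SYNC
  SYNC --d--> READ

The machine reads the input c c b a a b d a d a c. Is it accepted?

READ → SEEK → SYNC → SYNC → SEEK → SYNC → SYNC → READ → RUN → SEEK → SYNC → SYNC
End state SYNC is not accepting.

No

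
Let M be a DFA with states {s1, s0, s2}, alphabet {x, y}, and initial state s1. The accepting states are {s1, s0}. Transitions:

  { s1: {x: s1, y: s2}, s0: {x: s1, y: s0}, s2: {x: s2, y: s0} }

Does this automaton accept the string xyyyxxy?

start at s1
read 'x': s1 → s1
read 'y': s1 → s2
read 'y': s2 → s0
read 'y': s0 → s0
read 'x': s0 → s1
read 'x': s1 → s1
read 'y': s1 → s2
End state s2 is not accepting.

No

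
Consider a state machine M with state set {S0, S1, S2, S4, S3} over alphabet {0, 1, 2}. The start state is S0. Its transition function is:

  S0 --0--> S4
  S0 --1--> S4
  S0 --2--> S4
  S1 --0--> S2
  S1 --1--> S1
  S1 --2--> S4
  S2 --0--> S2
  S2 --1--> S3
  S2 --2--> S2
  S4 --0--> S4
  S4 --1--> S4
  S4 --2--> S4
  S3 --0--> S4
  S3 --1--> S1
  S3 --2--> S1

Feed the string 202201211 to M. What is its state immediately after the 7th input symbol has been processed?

S4

S0 → S4 → S4 → S4 → S4 → S4 → S4 → S4
After 7 symbols: S4.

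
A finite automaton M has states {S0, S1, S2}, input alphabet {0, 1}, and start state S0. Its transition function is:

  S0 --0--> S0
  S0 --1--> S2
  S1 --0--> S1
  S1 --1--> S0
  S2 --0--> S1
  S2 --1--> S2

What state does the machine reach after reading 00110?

S1

Trace: S0 -0-> S0 -0-> S0 -1-> S2 -1-> S2 -0-> S1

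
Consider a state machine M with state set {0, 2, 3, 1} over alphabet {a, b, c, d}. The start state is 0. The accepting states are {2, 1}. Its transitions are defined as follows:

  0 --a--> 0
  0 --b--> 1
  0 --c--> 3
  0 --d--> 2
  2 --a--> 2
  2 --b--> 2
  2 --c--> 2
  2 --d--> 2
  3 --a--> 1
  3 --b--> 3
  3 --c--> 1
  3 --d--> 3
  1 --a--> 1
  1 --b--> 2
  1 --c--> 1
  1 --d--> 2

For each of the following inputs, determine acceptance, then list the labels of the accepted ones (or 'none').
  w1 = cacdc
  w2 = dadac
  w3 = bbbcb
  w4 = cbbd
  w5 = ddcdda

w1, w2, w3, w5

w1:
  start at 0
  read 'c': 0 → 3
  read 'a': 3 → 1
  read 'c': 1 → 1
  read 'd': 1 → 2
  read 'c': 2 → 2
  end 2, accepted
w2:
  start at 0
  read 'd': 0 → 2
  read 'a': 2 → 2
  read 'd': 2 → 2
  read 'a': 2 → 2
  read 'c': 2 → 2
  end 2, accepted
w3:
  start at 0
  read 'b': 0 → 1
  read 'b': 1 → 2
  read 'b': 2 → 2
  read 'c': 2 → 2
  read 'b': 2 → 2
  end 2, accepted
w4:
  start at 0
  read 'c': 0 → 3
  read 'b': 3 → 3
  read 'b': 3 → 3
  read 'd': 3 → 3
  end 3, rejected
w5:
  start at 0
  read 'd': 0 → 2
  read 'd': 2 → 2
  read 'c': 2 → 2
  read 'd': 2 → 2
  read 'd': 2 → 2
  read 'a': 2 → 2
  end 2, accepted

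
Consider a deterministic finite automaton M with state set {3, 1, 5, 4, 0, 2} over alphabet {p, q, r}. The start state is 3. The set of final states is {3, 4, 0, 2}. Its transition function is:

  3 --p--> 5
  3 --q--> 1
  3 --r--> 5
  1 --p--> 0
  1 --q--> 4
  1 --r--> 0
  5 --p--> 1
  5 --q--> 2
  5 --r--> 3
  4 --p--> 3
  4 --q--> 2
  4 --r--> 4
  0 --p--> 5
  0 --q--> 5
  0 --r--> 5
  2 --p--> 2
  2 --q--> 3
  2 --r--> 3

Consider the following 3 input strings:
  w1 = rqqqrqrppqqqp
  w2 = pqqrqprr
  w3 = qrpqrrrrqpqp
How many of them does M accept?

w1: Trace: 3 -r-> 5 -q-> 2 -q-> 3 -q-> 1 -r-> 0 -q-> 5 -r-> 3 -p-> 5 -p-> 1 -q-> 4 -q-> 2 -q-> 3 -p-> 5  → end 5, rejected
w2: Trace: 3 -p-> 5 -q-> 2 -q-> 3 -r-> 5 -q-> 2 -p-> 2 -r-> 3 -r-> 5  → end 5, rejected
w3: Trace: 3 -q-> 1 -r-> 0 -p-> 5 -q-> 2 -r-> 3 -r-> 5 -r-> 3 -r-> 5 -q-> 2 -p-> 2 -q-> 3 -p-> 5  → end 5, rejected

0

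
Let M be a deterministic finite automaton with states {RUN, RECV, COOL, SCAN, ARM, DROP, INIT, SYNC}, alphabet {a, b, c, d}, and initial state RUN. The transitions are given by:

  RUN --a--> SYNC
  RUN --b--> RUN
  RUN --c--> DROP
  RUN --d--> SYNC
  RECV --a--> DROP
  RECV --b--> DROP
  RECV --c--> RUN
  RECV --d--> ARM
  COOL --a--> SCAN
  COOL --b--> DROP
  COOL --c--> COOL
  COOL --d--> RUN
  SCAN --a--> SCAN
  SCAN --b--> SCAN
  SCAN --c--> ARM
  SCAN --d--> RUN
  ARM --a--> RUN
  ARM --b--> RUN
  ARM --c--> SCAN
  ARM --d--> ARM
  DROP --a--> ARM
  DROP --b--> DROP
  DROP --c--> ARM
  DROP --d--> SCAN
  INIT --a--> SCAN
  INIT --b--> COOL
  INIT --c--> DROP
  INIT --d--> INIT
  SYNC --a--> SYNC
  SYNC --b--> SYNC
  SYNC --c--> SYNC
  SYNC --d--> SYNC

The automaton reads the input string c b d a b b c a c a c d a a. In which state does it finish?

Trace: RUN -c-> DROP -b-> DROP -d-> SCAN -a-> SCAN -b-> SCAN -b-> SCAN -c-> ARM -a-> RUN -c-> DROP -a-> ARM -c-> SCAN -d-> RUN -a-> SYNC -a-> SYNC

SYNC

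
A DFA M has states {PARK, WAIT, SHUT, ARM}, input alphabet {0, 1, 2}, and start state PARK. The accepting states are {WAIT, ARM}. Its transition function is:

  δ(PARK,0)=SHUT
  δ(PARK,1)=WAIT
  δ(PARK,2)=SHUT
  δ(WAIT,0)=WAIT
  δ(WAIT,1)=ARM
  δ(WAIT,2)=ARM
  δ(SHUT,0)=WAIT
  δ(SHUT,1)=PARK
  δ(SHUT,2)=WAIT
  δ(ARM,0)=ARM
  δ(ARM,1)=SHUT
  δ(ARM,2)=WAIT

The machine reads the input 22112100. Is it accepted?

Trace: PARK -2-> SHUT -2-> WAIT -1-> ARM -1-> SHUT -2-> WAIT -1-> ARM -0-> ARM -0-> ARM
End state ARM is accepting.

Yes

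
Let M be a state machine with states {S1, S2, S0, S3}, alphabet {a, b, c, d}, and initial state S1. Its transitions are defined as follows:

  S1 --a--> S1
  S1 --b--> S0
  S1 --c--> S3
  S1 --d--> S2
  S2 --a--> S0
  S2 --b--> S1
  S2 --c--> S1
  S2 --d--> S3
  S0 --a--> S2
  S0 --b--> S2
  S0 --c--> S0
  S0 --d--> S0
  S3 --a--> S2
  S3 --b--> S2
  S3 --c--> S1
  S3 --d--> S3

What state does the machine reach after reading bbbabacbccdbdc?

start at S1
read 'b': S1 → S0
read 'b': S0 → S2
read 'b': S2 → S1
read 'a': S1 → S1
read 'b': S1 → S0
read 'a': S0 → S2
read 'c': S2 → S1
read 'b': S1 → S0
read 'c': S0 → S0
read 'c': S0 → S0
read 'd': S0 → S0
read 'b': S0 → S2
read 'd': S2 → S3
read 'c': S3 → S1

S1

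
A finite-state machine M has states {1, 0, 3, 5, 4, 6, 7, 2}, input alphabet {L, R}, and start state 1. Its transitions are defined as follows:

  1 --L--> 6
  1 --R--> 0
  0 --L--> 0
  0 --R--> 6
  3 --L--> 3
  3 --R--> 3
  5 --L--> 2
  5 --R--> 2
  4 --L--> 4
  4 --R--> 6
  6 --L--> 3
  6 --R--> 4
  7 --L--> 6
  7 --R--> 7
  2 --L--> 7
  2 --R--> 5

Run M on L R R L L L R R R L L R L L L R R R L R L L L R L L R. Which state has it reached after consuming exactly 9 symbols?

3

Trace: 1 -L-> 6 -R-> 4 -R-> 6 -L-> 3 -L-> 3 -L-> 3 -R-> 3 -R-> 3 -R-> 3
After 9 symbols: 3.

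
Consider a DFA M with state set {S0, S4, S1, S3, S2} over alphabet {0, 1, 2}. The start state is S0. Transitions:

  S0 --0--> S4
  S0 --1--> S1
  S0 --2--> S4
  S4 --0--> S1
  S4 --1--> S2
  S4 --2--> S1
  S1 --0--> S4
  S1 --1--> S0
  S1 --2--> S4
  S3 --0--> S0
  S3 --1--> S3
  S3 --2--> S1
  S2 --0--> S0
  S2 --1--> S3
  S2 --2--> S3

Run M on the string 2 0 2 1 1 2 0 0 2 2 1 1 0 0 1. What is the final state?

S0

S0 → S4 → S1 → S4 → S2 → S3 → S1 → S4 → S1 → S4 → S1 → S0 → S1 → S4 → S1 → S0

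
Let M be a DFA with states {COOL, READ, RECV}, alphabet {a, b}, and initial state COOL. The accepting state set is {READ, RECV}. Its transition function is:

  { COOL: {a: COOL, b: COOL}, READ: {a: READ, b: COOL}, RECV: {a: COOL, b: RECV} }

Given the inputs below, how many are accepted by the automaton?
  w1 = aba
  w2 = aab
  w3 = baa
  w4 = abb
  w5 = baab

0

w1: Trace: COOL -a-> COOL -b-> COOL -a-> COOL  → end COOL, rejected
w2: Trace: COOL -a-> COOL -a-> COOL -b-> COOL  → end COOL, rejected
w3: Trace: COOL -b-> COOL -a-> COOL -a-> COOL  → end COOL, rejected
w4: Trace: COOL -a-> COOL -b-> COOL -b-> COOL  → end COOL, rejected
w5: Trace: COOL -b-> COOL -a-> COOL -a-> COOL -b-> COOL  → end COOL, rejected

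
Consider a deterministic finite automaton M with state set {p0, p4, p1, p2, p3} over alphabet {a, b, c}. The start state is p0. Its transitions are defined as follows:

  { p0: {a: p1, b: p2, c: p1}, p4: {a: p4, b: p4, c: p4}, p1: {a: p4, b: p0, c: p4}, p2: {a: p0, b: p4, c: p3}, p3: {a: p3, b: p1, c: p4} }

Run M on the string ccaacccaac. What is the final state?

p0 → p1 → p4 → p4 → p4 → p4 → p4 → p4 → p4 → p4 → p4

p4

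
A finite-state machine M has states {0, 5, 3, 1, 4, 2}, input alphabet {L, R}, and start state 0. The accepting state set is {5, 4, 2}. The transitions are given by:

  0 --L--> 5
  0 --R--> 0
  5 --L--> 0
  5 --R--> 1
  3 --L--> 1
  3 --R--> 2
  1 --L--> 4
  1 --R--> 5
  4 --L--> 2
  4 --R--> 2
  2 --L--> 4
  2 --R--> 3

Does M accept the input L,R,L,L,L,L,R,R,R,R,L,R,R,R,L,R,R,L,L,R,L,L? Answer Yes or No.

0 → 5 → 1 → 4 → 2 → 4 → 2 → 3 → 2 → 3 → 2 → 4 → 2 → 3 → 2 → 4 → 2 → 3 → 1 → 4 → 2 → 4 → 2
End state 2 is accepting.

Yes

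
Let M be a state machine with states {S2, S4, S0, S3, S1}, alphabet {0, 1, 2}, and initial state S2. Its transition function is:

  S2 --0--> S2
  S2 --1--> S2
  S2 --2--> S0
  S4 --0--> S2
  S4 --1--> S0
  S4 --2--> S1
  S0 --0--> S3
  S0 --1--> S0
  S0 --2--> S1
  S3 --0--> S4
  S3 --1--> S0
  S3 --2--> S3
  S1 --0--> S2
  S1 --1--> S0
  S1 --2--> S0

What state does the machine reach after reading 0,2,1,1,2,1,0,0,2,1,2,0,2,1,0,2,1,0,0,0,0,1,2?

S0

S2 → S2 → S0 → S0 → S0 → S1 → S0 → S3 → S4 → S1 → S0 → S1 → S2 → S0 → S0 → S3 → S3 → S0 → S3 → S4 → S2 → S2 → S2 → S0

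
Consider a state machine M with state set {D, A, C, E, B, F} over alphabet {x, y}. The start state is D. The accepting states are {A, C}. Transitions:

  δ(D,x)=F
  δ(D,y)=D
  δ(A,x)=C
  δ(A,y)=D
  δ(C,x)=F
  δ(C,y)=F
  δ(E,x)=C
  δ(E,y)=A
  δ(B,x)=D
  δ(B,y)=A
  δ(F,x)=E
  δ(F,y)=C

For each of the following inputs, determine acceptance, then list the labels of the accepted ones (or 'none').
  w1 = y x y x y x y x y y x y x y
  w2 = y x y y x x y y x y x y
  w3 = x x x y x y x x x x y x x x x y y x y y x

w1:
  start at D
  read 'y': D → D
  read 'x': D → F
  read 'y': F → C
  read 'x': C → F
  read 'y': F → C
  read 'x': C → F
  read 'y': F → C
  read 'x': C → F
  read 'y': F → C
  read 'y': C → F
  read 'x': F → E
  read 'y': E → A
  read 'x': A → C
  read 'y': C → F
  end F, rejected
w2:
  start at D
  read 'y': D → D
  read 'x': D → F
  read 'y': F → C
  read 'y': C → F
  read 'x': F → E
  read 'x': E → C
  read 'y': C → F
  read 'y': F → C
  read 'x': C → F
  read 'y': F → C
  read 'x': C → F
  read 'y': F → C
  end C, accepted
w3:
  start at D
  read 'x': D → F
  read 'x': F → E
  read 'x': E → C
  read 'y': C → F
  read 'x': F → E
  read 'y': E → A
  read 'x': A → C
  read 'x': C → F
  read 'x': F → E
  read 'x': E → C
  read 'y': C → F
  read 'x': F → E
  read 'x': E → C
  read 'x': C → F
  read 'x': F → E
  read 'y': E → A
  read 'y': A → D
  read 'x': D → F
  read 'y': F → C
  read 'y': C → F
  read 'x': F → E
  end E, rejected

w2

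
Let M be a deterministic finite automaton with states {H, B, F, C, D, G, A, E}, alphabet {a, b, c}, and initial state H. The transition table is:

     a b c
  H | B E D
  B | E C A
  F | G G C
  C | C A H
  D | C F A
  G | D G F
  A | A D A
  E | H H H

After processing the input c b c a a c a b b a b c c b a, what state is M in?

C

H → D → F → C → C → C → H → B → C → A → A → D → A → A → D → C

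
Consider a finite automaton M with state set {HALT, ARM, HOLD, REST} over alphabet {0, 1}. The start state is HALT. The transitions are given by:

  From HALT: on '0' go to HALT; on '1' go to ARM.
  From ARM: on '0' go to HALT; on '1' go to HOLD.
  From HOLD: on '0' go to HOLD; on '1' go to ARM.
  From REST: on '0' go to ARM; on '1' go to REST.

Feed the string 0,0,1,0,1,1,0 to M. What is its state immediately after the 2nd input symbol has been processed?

HALT

HALT → HALT → HALT
After 2 symbols: HALT.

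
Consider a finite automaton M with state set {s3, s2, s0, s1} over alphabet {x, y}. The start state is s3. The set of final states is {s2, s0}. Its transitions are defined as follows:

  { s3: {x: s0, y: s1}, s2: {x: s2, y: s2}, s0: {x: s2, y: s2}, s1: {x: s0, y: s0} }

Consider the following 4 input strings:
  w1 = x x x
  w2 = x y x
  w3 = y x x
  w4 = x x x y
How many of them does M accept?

w1:
  start at s3
  read 'x': s3 → s0
  read 'x': s0 → s2
  read 'x': s2 → s2
  end s2, accepted
w2:
  start at s3
  read 'x': s3 → s0
  read 'y': s0 → s2
  read 'x': s2 → s2
  end s2, accepted
w3:
  start at s3
  read 'y': s3 → s1
  read 'x': s1 → s0
  read 'x': s0 → s2
  end s2, accepted
w4:
  start at s3
  read 'x': s3 → s0
  read 'x': s0 → s2
  read 'x': s2 → s2
  read 'y': s2 → s2
  end s2, accepted

4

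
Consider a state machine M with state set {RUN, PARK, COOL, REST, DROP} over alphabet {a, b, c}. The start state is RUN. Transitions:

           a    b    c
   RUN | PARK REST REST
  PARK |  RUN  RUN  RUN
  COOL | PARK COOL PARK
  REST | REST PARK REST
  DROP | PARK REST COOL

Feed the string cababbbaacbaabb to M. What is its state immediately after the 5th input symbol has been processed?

RUN → REST → REST → PARK → RUN → REST
After 5 symbols: REST.

REST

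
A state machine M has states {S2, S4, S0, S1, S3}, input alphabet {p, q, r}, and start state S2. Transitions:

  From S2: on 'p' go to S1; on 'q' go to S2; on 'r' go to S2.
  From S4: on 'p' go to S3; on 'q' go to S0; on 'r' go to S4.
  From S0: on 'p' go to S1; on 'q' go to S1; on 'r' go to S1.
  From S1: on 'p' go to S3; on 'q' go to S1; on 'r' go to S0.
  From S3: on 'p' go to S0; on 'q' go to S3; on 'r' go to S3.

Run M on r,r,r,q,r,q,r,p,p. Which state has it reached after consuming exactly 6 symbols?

S2

start at S2
read 'r': S2 → S2
read 'r': S2 → S2
read 'r': S2 → S2
read 'q': S2 → S2
read 'r': S2 → S2
read 'q': S2 → S2
After 6 symbols: S2.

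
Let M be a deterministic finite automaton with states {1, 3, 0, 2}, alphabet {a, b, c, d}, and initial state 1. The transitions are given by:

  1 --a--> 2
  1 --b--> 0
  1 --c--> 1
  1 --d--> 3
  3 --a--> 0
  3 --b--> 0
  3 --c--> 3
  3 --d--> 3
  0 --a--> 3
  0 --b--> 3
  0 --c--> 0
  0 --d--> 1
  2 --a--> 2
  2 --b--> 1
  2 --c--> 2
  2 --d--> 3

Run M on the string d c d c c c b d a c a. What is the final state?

2

1 → 3 → 3 → 3 → 3 → 3 → 3 → 0 → 1 → 2 → 2 → 2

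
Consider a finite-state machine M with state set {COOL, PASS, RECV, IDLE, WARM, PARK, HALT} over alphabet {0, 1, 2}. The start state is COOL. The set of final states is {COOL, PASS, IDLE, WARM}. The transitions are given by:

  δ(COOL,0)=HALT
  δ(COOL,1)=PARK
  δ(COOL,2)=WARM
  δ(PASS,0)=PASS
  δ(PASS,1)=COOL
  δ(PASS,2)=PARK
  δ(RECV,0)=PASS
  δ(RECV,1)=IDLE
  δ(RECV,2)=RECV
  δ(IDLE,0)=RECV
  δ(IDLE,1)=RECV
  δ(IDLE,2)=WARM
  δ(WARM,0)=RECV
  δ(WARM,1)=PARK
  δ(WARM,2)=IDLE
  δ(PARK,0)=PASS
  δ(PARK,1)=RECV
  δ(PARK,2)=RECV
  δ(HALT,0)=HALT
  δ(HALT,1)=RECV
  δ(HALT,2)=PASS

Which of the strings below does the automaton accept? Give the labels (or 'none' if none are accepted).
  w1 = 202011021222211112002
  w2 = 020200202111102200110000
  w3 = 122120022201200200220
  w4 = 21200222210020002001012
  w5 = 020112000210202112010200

w2, w3, w5

w1: COOL → WARM → RECV → RECV → PASS → COOL → PARK → PASS → PARK → RECV → RECV → RECV → RECV → RECV → IDLE → RECV → IDLE → RECV → RECV → PASS → PASS → PARK  → end PARK, rejected
w2: COOL → HALT → PASS → PASS → PARK → PASS → PASS → PARK → PASS → PARK → RECV → IDLE → RECV → IDLE → RECV → RECV → RECV → PASS → PASS → COOL → PARK → PASS → PASS → PASS → PASS  → end PASS, accepted
w3: COOL → PARK → RECV → RECV → IDLE → WARM → RECV → PASS → PARK → RECV → RECV → PASS → COOL → WARM → RECV → PASS → PARK → PASS → PASS → PARK → RECV → PASS  → end PASS, accepted
w4: COOL → WARM → PARK → RECV → PASS → PASS → PARK → RECV → RECV → RECV → IDLE → RECV → PASS → PARK → PASS → PASS → PASS → PARK → PASS → PASS → COOL → HALT → RECV → RECV  → end RECV, rejected
w5: COOL → HALT → PASS → PASS → COOL → PARK → RECV → PASS → PASS → PASS → PARK → RECV → PASS → PARK → PASS → PARK → RECV → IDLE → WARM → RECV → IDLE → RECV → RECV → PASS → PASS  → end PASS, accepted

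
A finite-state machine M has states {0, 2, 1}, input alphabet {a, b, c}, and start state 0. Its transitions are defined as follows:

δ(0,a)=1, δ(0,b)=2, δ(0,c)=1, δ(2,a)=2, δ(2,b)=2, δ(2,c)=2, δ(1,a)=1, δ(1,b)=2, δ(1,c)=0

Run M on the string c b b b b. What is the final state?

Trace: 0 -c-> 1 -b-> 2 -b-> 2 -b-> 2 -b-> 2

2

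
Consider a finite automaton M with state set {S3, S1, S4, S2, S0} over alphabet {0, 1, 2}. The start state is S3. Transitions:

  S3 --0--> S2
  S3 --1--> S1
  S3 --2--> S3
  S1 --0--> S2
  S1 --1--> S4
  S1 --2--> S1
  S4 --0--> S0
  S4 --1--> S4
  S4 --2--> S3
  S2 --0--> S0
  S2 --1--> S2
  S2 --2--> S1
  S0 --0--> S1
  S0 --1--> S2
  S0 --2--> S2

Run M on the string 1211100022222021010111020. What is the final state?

Trace: S3 -1-> S1 -2-> S1 -1-> S4 -1-> S4 -1-> S4 -0-> S0 -0-> S1 -0-> S2 -2-> S1 -2-> S1 -2-> S1 -2-> S1 -2-> S1 -0-> S2 -2-> S1 -1-> S4 -0-> S0 -1-> S2 -0-> S0 -1-> S2 -1-> S2 -1-> S2 -0-> S0 -2-> S2 -0-> S0

S0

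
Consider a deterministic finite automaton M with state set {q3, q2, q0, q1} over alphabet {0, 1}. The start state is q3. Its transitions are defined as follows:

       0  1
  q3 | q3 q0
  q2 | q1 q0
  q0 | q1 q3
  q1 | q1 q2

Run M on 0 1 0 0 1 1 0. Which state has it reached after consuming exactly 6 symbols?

q0

Trace: q3 -0-> q3 -1-> q0 -0-> q1 -0-> q1 -1-> q2 -1-> q0
After 6 symbols: q0.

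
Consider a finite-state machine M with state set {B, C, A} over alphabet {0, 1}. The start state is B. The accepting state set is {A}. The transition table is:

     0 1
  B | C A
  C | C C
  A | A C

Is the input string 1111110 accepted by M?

No

Trace: B -1-> A -1-> C -1-> C -1-> C -1-> C -1-> C -0-> C
End state C is not accepting.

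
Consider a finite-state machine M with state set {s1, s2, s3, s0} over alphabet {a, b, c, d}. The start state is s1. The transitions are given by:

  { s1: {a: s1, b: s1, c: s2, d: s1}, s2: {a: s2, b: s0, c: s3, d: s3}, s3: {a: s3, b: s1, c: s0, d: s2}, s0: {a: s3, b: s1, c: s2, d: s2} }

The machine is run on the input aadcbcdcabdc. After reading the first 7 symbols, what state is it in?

start at s1
read 'a': s1 → s1
read 'a': s1 → s1
read 'd': s1 → s1
read 'c': s1 → s2
read 'b': s2 → s0
read 'c': s0 → s2
read 'd': s2 → s3
After 7 symbols: s3.

s3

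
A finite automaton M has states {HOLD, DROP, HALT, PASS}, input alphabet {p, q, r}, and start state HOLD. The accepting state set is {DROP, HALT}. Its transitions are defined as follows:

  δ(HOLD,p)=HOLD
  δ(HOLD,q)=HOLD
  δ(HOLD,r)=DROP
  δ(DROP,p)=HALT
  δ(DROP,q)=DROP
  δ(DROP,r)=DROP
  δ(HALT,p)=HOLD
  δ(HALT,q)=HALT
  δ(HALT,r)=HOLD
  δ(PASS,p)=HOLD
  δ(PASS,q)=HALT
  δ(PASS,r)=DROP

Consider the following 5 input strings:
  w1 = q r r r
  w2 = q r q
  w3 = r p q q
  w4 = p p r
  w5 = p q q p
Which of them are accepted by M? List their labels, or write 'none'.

w1: HOLD → HOLD → DROP → DROP → DROP  → end DROP, accepted
w2: HOLD → HOLD → DROP → DROP  → end DROP, accepted
w3: HOLD → DROP → HALT → HALT → HALT  → end HALT, accepted
w4: HOLD → HOLD → HOLD → DROP  → end DROP, accepted
w5: HOLD → HOLD → HOLD → HOLD → HOLD  → end HOLD, rejected

w1, w2, w3, w4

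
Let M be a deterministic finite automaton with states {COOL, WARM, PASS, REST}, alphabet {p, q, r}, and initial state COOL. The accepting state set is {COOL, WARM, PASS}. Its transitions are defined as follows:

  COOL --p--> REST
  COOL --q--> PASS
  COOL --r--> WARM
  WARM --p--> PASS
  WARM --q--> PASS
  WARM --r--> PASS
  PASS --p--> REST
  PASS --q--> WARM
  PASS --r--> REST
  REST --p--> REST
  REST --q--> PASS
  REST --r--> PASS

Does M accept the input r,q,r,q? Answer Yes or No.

start at COOL
read 'r': COOL → WARM
read 'q': WARM → PASS
read 'r': PASS → REST
read 'q': REST → PASS
End state PASS is accepting.

Yes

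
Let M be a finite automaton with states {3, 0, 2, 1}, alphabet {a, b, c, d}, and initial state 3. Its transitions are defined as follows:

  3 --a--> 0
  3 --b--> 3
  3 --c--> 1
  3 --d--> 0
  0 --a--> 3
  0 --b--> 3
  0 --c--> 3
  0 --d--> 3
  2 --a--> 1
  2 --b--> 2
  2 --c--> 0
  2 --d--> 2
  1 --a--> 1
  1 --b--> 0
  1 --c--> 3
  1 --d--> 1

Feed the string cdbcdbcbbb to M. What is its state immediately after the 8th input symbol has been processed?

Trace: 3 -c-> 1 -d-> 1 -b-> 0 -c-> 3 -d-> 0 -b-> 3 -c-> 1 -b-> 0
After 8 symbols: 0.

0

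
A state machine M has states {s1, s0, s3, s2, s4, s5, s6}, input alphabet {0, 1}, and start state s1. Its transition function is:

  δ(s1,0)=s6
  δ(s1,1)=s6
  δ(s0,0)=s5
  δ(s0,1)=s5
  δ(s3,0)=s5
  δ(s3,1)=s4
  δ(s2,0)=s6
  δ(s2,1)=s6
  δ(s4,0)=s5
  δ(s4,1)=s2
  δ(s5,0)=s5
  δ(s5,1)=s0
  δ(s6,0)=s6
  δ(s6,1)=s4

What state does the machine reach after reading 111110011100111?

s0

Trace: s1 -1-> s6 -1-> s4 -1-> s2 -1-> s6 -1-> s4 -0-> s5 -0-> s5 -1-> s0 -1-> s5 -1-> s0 -0-> s5 -0-> s5 -1-> s0 -1-> s5 -1-> s0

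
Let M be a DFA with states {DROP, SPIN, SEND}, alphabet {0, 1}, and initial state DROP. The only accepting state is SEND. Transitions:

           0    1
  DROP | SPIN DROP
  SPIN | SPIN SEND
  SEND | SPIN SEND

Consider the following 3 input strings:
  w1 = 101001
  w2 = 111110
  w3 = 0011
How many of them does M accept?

2

w1: DROP → DROP → SPIN → SEND → SPIN → SPIN → SEND  → end SEND, accepted
w2: DROP → DROP → DROP → DROP → DROP → DROP → SPIN  → end SPIN, rejected
w3: DROP → SPIN → SPIN → SEND → SEND  → end SEND, accepted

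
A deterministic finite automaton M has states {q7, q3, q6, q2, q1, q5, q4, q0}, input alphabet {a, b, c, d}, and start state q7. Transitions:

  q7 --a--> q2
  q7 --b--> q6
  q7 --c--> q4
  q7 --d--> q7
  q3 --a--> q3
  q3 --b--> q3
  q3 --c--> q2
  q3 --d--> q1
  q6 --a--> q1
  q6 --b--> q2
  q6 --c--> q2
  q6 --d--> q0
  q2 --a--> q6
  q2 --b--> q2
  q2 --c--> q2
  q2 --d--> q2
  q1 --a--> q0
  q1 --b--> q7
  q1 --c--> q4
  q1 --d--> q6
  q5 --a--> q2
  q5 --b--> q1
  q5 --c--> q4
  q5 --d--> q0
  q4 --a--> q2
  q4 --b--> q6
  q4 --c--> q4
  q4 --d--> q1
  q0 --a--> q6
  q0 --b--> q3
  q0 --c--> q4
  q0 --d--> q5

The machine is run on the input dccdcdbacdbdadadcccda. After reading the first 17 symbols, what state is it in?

q4

q7 → q7 → q4 → q4 → q1 → q4 → q1 → q7 → q2 → q2 → q2 → q2 → q2 → q6 → q0 → q6 → q0 → q4
After 17 symbols: q4.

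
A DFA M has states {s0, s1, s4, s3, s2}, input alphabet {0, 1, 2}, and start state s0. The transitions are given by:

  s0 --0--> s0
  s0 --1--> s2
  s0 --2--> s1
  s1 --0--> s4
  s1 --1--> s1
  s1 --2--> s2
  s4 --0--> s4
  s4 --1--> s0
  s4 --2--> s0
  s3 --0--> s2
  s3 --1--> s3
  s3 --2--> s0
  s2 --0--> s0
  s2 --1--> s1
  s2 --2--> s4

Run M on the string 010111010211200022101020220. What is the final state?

start at s0
read '0': s0 → s0
read '1': s0 → s2
read '0': s2 → s0
read '1': s0 → s2
read '1': s2 → s1
read '1': s1 → s1
read '0': s1 → s4
read '1': s4 → s0
read '0': s0 → s0
read '2': s0 → s1
read '1': s1 → s1
read '1': s1 → s1
read '2': s1 → s2
read '0': s2 → s0
read '0': s0 → s0
read '0': s0 → s0
read '2': s0 → s1
read '2': s1 → s2
read '1': s2 → s1
read '0': s1 → s4
read '1': s4 → s0
read '0': s0 → s0
read '2': s0 → s1
read '0': s1 → s4
read '2': s4 → s0
read '2': s0 → s1
read '0': s1 → s4

s4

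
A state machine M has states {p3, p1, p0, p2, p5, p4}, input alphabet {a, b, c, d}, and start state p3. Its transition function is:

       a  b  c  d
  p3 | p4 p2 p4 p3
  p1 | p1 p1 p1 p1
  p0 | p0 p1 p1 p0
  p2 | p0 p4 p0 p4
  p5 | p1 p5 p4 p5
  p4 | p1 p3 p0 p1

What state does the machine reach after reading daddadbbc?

p1

Trace: p3 -d-> p3 -a-> p4 -d-> p1 -d-> p1 -a-> p1 -d-> p1 -b-> p1 -b-> p1 -c-> p1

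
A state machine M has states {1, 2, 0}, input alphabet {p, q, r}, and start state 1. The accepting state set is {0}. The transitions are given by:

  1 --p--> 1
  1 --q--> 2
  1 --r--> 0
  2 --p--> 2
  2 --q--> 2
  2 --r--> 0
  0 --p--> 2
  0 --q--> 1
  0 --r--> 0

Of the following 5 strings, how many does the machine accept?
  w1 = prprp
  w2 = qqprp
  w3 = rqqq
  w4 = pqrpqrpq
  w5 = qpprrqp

0

w1: Trace: 1 -p-> 1 -r-> 0 -p-> 2 -r-> 0 -p-> 2  → end 2, rejected
w2: Trace: 1 -q-> 2 -q-> 2 -p-> 2 -r-> 0 -p-> 2  → end 2, rejected
w3: Trace: 1 -r-> 0 -q-> 1 -q-> 2 -q-> 2  → end 2, rejected
w4: Trace: 1 -p-> 1 -q-> 2 -r-> 0 -p-> 2 -q-> 2 -r-> 0 -p-> 2 -q-> 2  → end 2, rejected
w5: Trace: 1 -q-> 2 -p-> 2 -p-> 2 -r-> 0 -r-> 0 -q-> 1 -p-> 1  → end 1, rejected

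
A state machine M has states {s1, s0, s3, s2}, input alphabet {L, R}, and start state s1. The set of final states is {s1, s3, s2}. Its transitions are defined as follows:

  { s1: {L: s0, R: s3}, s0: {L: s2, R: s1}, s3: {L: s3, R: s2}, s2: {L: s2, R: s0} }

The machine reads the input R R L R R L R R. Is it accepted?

Yes

s1 → s3 → s2 → s2 → s0 → s1 → s0 → s1 → s3
End state s3 is accepting.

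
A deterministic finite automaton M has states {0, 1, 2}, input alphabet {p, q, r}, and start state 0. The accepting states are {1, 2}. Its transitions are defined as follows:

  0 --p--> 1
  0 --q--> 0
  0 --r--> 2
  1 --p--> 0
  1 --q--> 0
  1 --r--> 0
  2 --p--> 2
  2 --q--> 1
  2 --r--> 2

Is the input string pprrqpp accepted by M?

Yes

Trace: 0 -p-> 1 -p-> 0 -r-> 2 -r-> 2 -q-> 1 -p-> 0 -p-> 1
End state 1 is accepting.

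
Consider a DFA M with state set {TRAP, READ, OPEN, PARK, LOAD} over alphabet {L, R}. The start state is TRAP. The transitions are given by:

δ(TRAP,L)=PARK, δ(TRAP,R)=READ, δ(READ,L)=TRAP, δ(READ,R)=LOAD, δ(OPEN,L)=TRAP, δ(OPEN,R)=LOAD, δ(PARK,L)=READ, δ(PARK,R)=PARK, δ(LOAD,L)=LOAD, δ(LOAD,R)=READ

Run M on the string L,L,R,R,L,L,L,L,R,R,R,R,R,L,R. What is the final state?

READ

start at TRAP
read 'L': TRAP → PARK
read 'L': PARK → READ
read 'R': READ → LOAD
read 'R': LOAD → READ
read 'L': READ → TRAP
read 'L': TRAP → PARK
read 'L': PARK → READ
read 'L': READ → TRAP
read 'R': TRAP → READ
read 'R': READ → LOAD
read 'R': LOAD → READ
read 'R': READ → LOAD
read 'R': LOAD → READ
read 'L': READ → TRAP
read 'R': TRAP → READ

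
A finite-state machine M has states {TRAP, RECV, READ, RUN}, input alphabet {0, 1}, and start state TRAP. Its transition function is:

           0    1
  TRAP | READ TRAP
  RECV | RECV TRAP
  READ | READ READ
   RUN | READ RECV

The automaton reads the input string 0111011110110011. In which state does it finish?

READ

start at TRAP
read '0': TRAP → READ
read '1': READ → READ
read '1': READ → READ
read '1': READ → READ
read '0': READ → READ
read '1': READ → READ
read '1': READ → READ
read '1': READ → READ
read '1': READ → READ
read '0': READ → READ
read '1': READ → READ
read '1': READ → READ
read '0': READ → READ
read '0': READ → READ
read '1': READ → READ
read '1': READ → READ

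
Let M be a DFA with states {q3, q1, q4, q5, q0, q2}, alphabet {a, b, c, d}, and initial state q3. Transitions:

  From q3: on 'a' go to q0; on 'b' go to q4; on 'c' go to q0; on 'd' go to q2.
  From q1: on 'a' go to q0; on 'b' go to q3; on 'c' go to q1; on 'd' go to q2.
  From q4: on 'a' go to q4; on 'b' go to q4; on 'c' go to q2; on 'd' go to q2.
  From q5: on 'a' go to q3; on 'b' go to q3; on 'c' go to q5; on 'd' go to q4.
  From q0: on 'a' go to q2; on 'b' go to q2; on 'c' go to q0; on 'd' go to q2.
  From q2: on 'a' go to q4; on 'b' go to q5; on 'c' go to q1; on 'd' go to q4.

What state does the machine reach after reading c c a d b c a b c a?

q4

q3 → q0 → q0 → q2 → q4 → q4 → q2 → q4 → q4 → q2 → q4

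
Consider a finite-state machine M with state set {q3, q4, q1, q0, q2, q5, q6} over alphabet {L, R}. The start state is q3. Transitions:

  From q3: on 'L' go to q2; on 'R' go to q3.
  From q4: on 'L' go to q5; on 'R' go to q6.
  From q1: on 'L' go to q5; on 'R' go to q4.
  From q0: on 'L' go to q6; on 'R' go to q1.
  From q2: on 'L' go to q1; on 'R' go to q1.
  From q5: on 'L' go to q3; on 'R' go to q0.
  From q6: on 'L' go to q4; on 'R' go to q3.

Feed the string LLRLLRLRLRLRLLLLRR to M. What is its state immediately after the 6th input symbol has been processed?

q3

start at q3
read 'L': q3 → q2
read 'L': q2 → q1
read 'R': q1 → q4
read 'L': q4 → q5
read 'L': q5 → q3
read 'R': q3 → q3
After 6 symbols: q3.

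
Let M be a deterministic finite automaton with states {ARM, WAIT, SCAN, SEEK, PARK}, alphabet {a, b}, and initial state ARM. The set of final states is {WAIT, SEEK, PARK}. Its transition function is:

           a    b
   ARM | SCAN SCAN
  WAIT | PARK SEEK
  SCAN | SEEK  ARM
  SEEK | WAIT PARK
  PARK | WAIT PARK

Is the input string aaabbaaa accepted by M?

start at ARM
read 'a': ARM → SCAN
read 'a': SCAN → SEEK
read 'a': SEEK → WAIT
read 'b': WAIT → SEEK
read 'b': SEEK → PARK
read 'a': PARK → WAIT
read 'a': WAIT → PARK
read 'a': PARK → WAIT
End state WAIT is accepting.

Yes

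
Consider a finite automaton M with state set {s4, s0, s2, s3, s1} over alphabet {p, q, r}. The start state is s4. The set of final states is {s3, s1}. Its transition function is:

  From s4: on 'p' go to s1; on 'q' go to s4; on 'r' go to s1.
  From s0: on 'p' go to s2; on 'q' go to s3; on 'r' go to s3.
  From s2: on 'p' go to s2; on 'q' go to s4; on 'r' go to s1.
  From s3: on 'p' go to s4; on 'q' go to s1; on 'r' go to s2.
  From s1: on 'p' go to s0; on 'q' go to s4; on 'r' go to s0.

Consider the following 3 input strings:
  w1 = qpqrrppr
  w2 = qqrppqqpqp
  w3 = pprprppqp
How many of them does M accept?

w1: Trace: s4 -q-> s4 -p-> s1 -q-> s4 -r-> s1 -r-> s0 -p-> s2 -p-> s2 -r-> s1  → end s1, accepted
w2: Trace: s4 -q-> s4 -q-> s4 -r-> s1 -p-> s0 -p-> s2 -q-> s4 -q-> s4 -p-> s1 -q-> s4 -p-> s1  → end s1, accepted
w3: Trace: s4 -p-> s1 -p-> s0 -r-> s3 -p-> s4 -r-> s1 -p-> s0 -p-> s2 -q-> s4 -p-> s1  → end s1, accepted

3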